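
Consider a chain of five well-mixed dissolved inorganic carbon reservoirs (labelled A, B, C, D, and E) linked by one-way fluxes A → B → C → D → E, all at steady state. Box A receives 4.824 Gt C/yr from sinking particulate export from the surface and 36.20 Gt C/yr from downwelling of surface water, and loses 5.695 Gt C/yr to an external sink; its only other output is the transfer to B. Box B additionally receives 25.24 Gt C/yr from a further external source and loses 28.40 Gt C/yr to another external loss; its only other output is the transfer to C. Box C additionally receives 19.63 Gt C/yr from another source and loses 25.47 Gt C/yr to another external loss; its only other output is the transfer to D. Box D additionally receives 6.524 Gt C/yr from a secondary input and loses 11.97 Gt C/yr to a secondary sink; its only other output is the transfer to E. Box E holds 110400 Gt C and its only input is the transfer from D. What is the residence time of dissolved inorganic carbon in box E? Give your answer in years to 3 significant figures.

Box A: F(A→B) = (4.824 + 36.20) − 5.695 = 35.329 Gt C/yr.
Box B: F(B→C) = (35.329 + 25.24) − 28.40 = 32.169 Gt C/yr.
Box C: F(C→D) = (32.169 + 19.63) − 25.47 = 26.329 Gt C/yr.
Box D: F(D→E) = (26.329 + 6.524) − 11.97 = 20.883 Gt C/yr.
Box E throughput = its input = 20.883 Gt C/yr; τ = 110400 / 20.883 = 5287 yr.

5290 yr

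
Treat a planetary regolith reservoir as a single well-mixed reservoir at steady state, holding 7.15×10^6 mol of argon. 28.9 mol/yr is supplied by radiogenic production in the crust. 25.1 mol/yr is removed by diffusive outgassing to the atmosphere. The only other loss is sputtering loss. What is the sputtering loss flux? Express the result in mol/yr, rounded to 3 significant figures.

At steady state ΣF_in = ΣF_out.
ΣF_in = 28.900 mol/yr.
Sputtering loss flux = ΣF_in − (25.1) = 28.900 − 25.10 = 3.800 mol/yr.

3.80 mol/yr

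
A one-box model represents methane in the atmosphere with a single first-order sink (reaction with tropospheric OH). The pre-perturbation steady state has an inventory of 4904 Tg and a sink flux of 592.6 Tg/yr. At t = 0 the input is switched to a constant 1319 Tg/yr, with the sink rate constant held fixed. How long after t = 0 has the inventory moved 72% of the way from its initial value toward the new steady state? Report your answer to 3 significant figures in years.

10.5 yr

τ = M₀/F₀ = 4904/592.6 = 8.275 yr.
The remaining gap fraction is e^(−t/τ); 72% covered ⇒ e^(−t/τ) = 0.280.
t = −τ ln(0.280) = 8.275 × 1.273 = 10.53 yr.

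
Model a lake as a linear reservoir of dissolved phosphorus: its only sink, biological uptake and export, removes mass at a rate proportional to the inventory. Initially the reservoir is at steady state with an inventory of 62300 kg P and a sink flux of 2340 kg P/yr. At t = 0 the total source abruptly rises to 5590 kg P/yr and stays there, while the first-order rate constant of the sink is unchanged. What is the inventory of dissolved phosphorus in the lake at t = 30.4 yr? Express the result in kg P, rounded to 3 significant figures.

The sink rate constant is k = F₀/M₀ = 2340/62300 = 0.03756 yr⁻¹.
Solving dM/dt = F₁ − kM with M(0) = M₀ gives M(t) = F₁/k + (M₀ − F₁/k)·e^(−kt).
F₁/k = 5590/0.03756 = 148830 kg P; kt = 0.03756 × 30.4 = 1.142, e^(−kt) = 0.3192.
M(30.4) = 148830 + (62300 − 148830) × 0.3192 = 148830 − 27620 = 121210 kg P.

121000 kg P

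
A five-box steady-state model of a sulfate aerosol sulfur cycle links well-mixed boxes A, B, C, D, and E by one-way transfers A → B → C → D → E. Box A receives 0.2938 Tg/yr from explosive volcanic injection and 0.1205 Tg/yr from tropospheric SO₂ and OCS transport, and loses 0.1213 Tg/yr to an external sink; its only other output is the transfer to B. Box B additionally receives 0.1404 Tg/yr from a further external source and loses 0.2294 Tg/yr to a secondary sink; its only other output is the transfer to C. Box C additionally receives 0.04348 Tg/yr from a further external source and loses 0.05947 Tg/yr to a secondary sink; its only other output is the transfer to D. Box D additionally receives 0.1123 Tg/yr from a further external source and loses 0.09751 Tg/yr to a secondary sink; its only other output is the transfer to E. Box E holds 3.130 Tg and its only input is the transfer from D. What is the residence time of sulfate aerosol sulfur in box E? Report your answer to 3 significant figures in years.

15.4 yr

Box A: F(A→B) = (0.2938 + 0.1205) − 0.1213 = 0.29300 Tg/yr.
Box B: F(B→C) = (0.29300 + 0.1404) − 0.2294 = 0.20400 Tg/yr.
Box C: F(C→D) = (0.20400 + 0.04348) − 0.05947 = 0.18801 Tg/yr.
Box D: F(D→E) = (0.18801 + 0.1123) − 0.09751 = 0.20280 Tg/yr.
Box E throughput = its input = 0.20280 Tg/yr; τ = 3.130 / 0.20280 = 15.43 yr.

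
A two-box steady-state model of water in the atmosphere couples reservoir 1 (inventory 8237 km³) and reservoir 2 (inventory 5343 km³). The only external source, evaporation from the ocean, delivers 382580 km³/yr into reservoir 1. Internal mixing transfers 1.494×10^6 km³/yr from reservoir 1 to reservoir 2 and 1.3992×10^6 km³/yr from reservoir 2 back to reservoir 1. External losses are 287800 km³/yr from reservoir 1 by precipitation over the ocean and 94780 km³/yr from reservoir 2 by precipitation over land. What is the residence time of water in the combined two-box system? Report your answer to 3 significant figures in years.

0.0355 yr

For the system as a whole, the A↔B exchange is internal and contributes nothing to the throughput; only the external sinks remove mass.
M_total = 8237 + 5343 = 13580 km³.
ΣF_external_out = 287800 + 94780 = 382580 km³/yr.
τ = M_total / ΣF_ext = 13580 / 382580 = 0.03550 yr.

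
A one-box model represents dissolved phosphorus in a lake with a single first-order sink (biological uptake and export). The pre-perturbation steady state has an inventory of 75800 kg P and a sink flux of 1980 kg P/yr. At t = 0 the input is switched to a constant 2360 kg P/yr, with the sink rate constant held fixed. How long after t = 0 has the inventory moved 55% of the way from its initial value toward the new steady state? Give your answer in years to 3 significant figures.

τ = M₀/F₀ = 75800/1980 = 38.28 yr.
The remaining gap fraction is e^(−t/τ); 55% covered ⇒ e^(−t/τ) = 0.450.
t = −τ ln(0.450) = 38.28 × 0.7985 = 30.57 yr.

30.6 yr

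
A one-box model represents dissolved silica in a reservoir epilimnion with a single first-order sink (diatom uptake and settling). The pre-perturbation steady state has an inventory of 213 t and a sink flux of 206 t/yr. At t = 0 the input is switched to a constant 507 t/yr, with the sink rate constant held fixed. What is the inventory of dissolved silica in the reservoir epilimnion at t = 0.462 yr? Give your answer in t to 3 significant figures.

Residence time τ = M₀/F₀ = 1.034 yr. The eventual steady state is M_∞ = M₀·(F₁/F₀) = 213 × 507/206 = 524.23 t.
The anomaly ΔM(t) = M(t) − M_∞ decays as ΔM₀·e^(−t/τ) with ΔM₀ = 213 − 524.23 = −311.2 t.
At t = 0.462 yr, e^(−t/τ) = e^(−0.4468) = 0.6397, so ΔM = −199.1 t and M = 524.23 − 199.1 = 325.15 t.

325 t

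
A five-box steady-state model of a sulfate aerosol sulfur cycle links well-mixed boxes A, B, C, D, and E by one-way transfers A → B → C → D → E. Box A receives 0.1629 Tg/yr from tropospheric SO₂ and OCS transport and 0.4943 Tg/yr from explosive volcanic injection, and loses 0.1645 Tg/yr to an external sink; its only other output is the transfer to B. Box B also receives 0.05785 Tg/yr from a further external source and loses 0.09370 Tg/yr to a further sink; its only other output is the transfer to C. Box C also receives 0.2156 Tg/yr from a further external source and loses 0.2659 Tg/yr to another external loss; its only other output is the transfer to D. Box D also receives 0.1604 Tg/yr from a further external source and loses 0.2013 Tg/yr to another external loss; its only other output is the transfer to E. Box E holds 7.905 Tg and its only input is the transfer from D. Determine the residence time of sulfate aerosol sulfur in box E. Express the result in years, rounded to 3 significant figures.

Box A: F(A→B) = (0.1629 + 0.4943) − 0.1645 = 0.49270 Tg/yr.
Box B: F(B→C) = (0.49270 + 0.05785) − 0.09370 = 0.45685 Tg/yr.
Box C: F(C→D) = (0.45685 + 0.2156) − 0.2659 = 0.40655 Tg/yr.
Box D: F(D→E) = (0.40655 + 0.1604) − 0.2013 = 0.36565 Tg/yr.
Box E throughput = its input = 0.36565 Tg/yr; τ = 7.905 / 0.36565 = 21.62 yr.

21.6 yr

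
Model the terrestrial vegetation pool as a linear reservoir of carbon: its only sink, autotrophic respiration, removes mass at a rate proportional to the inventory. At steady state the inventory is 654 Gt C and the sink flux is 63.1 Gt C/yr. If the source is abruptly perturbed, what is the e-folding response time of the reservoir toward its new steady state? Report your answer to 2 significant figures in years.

10 yr

For a linear reservoir the response time equals the residence time τ = M/F.
τ = 654 / 63.1 = 10.36 yr.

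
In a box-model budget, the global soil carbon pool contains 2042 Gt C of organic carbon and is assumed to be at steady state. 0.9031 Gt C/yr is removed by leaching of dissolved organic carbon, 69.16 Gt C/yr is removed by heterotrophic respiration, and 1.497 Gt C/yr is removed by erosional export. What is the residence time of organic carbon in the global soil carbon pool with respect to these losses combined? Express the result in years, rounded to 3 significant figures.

28.5 yr

Total removal = 0.9031 + 69.16 + 1.497 = 71.560 Gt C/yr.
τ = M / ΣF_out = 2042 / 71.560 = 28.54 yr.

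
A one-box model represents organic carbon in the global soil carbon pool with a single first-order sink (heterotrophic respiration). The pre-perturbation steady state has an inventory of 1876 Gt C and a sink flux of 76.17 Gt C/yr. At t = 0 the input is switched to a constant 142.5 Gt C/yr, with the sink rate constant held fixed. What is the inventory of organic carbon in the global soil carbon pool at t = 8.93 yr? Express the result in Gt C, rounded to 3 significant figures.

2370 Gt C

The sink rate constant is k = F₀/M₀ = 76.17/1876 = 0.04060 yr⁻¹.
Solving dM/dt = F₁ − kM with M(0) = M₀ gives M(t) = F₁/k + (M₀ − F₁/k)·e^(−kt).
F₁/k = 142.5/0.04060 = 3509.6 Gt C; kt = 0.04060 × 8.93 = 0.3626, e^(−kt) = 0.6959.
M(8.93) = 3509.6 + (1876 − 3509.6) × 0.6959 = 3509.6 − 1137 = 2372.8 Gt C.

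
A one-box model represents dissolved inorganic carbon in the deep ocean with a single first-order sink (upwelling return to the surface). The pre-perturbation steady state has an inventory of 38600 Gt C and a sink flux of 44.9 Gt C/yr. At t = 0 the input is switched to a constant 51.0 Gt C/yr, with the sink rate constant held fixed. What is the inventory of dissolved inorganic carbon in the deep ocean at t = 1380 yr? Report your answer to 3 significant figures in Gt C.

42800 Gt C

The sink rate constant is k = F₀/M₀ = 44.9/38600 = 0.001163 yr⁻¹.
Solving dM/dt = F₁ − kM with M(0) = M₀ gives M(t) = F₁/k + (M₀ − F₁/k)·e^(−kt).
F₁/k = 51.0/0.001163 = 43844 Gt C; kt = 0.001163 × 1380 = 1.605, e^(−kt) = 0.2008.
M(1380) = 43844 + (38600 − 43844) × 0.2008 = 43844 − 1053 = 42791 Gt C.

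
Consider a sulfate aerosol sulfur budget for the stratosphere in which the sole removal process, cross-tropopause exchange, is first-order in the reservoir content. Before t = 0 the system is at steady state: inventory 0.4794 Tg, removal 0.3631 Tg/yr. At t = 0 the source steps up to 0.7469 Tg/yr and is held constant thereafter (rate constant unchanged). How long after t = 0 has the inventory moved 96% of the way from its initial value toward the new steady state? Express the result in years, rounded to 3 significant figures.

τ = M₀/F₀ = 0.4794/0.3631 = 1.320 yr.
The remaining gap fraction is e^(−t/τ); 96% covered ⇒ e^(−t/τ) = 0.0400.
t = −τ ln(0.0400) = 1.320 × 3.219 = 4.250 yr.

4.25 yr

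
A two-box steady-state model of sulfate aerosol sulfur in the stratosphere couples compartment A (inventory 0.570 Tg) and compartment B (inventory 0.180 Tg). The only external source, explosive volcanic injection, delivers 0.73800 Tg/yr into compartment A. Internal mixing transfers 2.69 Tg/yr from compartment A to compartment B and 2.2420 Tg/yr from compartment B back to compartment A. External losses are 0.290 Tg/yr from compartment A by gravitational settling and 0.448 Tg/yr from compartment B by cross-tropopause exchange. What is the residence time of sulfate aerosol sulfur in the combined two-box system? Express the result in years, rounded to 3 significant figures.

1.02 yr

For the system as a whole, the A↔B exchange is internal and contributes nothing to the throughput; only the external sinks remove mass.
M_total = 0.570 + 0.180 = 0.75000 Tg.
ΣF_external_out = 0.290 + 0.448 = 0.73800 Tg/yr.
τ = M_total / ΣF_ext = 0.75000 / 0.73800 = 1.016 yr.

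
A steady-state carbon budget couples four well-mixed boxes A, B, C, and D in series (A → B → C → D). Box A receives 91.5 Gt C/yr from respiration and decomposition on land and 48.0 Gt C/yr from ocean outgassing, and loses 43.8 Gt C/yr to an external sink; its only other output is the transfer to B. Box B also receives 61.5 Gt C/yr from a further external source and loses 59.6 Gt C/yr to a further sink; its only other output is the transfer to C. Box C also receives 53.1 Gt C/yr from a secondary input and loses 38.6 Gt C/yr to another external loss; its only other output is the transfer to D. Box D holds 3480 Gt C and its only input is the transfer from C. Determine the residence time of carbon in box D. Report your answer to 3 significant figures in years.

31.0 yr

Box A: F(A→B) = (91.5 + 48.0) − 43.8 = 95.700 Gt C/yr.
Box B: F(B→C) = (95.700 + 61.5) − 59.6 = 97.600 Gt C/yr.
Box C: F(C→D) = (97.600 + 53.1) − 38.6 = 112.10 Gt C/yr.
Box D throughput = its input = 112.10 Gt C/yr; τ = 3480 / 112.10 = 31.04 yr.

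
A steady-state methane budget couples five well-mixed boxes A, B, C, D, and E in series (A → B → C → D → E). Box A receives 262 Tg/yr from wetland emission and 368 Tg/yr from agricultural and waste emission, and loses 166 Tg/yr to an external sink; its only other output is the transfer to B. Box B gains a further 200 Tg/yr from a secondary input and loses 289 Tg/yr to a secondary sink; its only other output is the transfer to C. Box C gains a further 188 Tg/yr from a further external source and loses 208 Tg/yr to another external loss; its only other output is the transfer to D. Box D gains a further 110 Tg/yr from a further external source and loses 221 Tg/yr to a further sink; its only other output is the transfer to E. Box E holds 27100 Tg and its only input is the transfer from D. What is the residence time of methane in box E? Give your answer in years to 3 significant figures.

Box A: F(A→B) = (262 + 368) − 166 = 464.00 Tg/yr.
Box B: F(B→C) = (464.00 + 200) − 289 = 375.00 Tg/yr.
Box C: F(C→D) = (375.00 + 188) − 208 = 355.00 Tg/yr.
Box D: F(D→E) = (355.00 + 110) − 221 = 244.00 Tg/yr.
Box E throughput = its input = 244.00 Tg/yr; τ = 27100 / 244.00 = 111.1 yr.

111 yr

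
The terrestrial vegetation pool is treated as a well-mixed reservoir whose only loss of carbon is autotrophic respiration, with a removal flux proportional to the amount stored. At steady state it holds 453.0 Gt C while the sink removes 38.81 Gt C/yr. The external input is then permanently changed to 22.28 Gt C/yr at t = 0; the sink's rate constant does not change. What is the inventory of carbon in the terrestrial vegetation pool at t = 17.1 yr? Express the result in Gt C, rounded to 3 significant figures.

The sink rate constant is k = F₀/M₀ = 38.81/453.0 = 0.08567 yr⁻¹.
Solving dM/dt = F₁ − kM with M(0) = M₀ gives M(t) = F₁/k + (M₀ − F₁/k)·e^(−kt).
F₁/k = 22.28/0.08567 = 260.06 Gt C; kt = 0.08567 × 17.1 = 1.465, e^(−kt) = 0.2311.
M(17.1) = 260.06 + (453.0 − 260.06) × 0.2311 = 260.06 + 44.58 = 304.64 Gt C.

305 Gt C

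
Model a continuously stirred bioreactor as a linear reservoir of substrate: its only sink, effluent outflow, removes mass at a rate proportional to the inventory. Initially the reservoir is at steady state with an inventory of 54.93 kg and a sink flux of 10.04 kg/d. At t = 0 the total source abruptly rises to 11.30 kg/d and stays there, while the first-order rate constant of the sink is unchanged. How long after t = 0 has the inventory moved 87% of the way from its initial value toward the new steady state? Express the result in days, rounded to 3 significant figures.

11.2 d

τ = M₀/F₀ = 54.93/10.04 = 5.471 d.
The remaining gap fraction is e^(−t/τ); 87% covered ⇒ e^(−t/τ) = 0.130.
t = −τ ln(0.130) = 5.471 × 2.040 = 11.16 d.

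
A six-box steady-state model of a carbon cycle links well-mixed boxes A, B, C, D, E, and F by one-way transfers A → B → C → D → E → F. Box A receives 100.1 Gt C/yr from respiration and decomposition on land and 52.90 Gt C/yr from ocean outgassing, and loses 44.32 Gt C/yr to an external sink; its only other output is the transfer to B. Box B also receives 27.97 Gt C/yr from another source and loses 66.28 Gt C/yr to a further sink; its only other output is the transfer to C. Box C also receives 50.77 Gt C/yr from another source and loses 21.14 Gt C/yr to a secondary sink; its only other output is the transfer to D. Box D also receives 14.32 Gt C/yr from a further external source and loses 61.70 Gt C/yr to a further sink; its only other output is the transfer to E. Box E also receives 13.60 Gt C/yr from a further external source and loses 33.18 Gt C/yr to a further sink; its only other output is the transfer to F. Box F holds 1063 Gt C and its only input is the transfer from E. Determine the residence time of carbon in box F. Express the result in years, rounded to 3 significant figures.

Box A: F(A→B) = (100.1 + 52.90) − 44.32 = 108.68 Gt C/yr.
Box B: F(B→C) = (108.68 + 27.97) − 66.28 = 70.370 Gt C/yr.
Box C: F(C→D) = (70.370 + 50.77) − 21.14 = 100.00 Gt C/yr.
Box D: F(D→E) = (100.00 + 14.32) − 61.70 = 52.620 Gt C/yr.
Box E: F(E→F) = (52.620 + 13.60) − 33.18 = 33.040 Gt C/yr.
Box F throughput = its input = 33.040 Gt C/yr; τ = 1063 / 33.040 = 32.17 yr.

32.2 yr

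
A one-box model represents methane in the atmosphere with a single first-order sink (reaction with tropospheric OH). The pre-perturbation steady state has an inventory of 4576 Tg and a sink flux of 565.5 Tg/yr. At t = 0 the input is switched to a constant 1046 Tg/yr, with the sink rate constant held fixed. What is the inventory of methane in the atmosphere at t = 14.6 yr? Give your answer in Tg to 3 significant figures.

The sink rate constant is k = F₀/M₀ = 565.5/4576 = 0.1236 yr⁻¹.
Solving dM/dt = F₁ − kM with M(0) = M₀ gives M(t) = F₁/k + (M₀ − F₁/k)·e^(−kt).
F₁/k = 1046/0.1236 = 8464.2 Tg; kt = 0.1236 × 14.6 = 1.804, e^(−kt) = 0.1646.
M(14.6) = 8464.2 + (4576 − 8464.2) × 0.1646 = 8464.2 − 640.0 = 7824.2 Tg.

7820 Tg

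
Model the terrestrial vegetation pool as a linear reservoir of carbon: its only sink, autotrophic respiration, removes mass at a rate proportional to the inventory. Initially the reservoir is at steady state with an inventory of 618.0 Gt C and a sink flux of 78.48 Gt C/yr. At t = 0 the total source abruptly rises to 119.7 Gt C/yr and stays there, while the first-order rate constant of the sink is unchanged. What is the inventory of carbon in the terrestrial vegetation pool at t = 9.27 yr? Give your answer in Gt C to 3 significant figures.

843 Gt C

The sink rate constant is k = F₀/M₀ = 78.48/618.0 = 0.1270 yr⁻¹.
Solving dM/dt = F₁ − kM with M(0) = M₀ gives M(t) = F₁/k + (M₀ − F₁/k)·e^(−kt).
F₁/k = 119.7/0.1270 = 942.59 Gt C; kt = 0.1270 × 9.27 = 1.177, e^(−kt) = 0.3081.
M(9.27) = 942.59 + (618.0 − 942.59) × 0.3081 = 942.59 − 100.0 = 842.57 Gt C.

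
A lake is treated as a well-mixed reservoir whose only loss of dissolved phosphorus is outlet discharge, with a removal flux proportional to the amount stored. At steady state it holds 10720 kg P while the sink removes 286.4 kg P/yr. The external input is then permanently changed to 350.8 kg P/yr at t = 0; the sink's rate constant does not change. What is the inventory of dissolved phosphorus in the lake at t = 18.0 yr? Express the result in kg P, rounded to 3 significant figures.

τ = M₀/F₀ = 10720/286.4 = 37.43 yr; rate constant k = 1/τ.
New steady state M_∞ = F₁/k = F₁·τ = 350.8 × 37.43 = 13131 kg P.
M(t) = M_∞ + (M₀ − M_∞)·e^(−t/τ); t/τ = 18.0/37.43 = 0.4809, so e^(−t/τ) = 0.6182.
M(t) = 13131 − 2411 × 0.6182 = 11640 kg P.

11600 kg P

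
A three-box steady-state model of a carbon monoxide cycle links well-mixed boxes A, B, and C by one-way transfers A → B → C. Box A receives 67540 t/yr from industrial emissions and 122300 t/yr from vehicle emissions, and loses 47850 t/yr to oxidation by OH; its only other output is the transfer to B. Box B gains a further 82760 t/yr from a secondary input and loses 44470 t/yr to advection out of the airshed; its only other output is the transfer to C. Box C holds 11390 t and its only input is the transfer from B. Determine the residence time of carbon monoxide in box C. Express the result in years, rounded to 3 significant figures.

Box A: F(A→B) = (67540 + 122300) − 47850 = 141990 t/yr.
Box B: F(B→C) = (141990 + 82760) − 44470 = 180280 t/yr.
Box C throughput = its input = 180280 t/yr; τ = 11390 / 180280 = 0.06318 yr.

0.0632 yr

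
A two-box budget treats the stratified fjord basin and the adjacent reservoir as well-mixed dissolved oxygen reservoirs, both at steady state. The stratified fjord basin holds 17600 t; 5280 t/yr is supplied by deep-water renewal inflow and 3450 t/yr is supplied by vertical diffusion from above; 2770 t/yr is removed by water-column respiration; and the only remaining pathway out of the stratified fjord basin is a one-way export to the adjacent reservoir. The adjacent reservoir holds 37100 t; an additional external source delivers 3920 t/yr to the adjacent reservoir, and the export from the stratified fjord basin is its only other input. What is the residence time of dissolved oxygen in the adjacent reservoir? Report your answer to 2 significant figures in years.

3.8 yr

Balance the stratified fjord basin: ΣF_in = 5280 + 3450 = 8730.0 t/yr.
Export to the adjacent reservoir = ΣF_in − (2770) = 5960.0 t/yr.
Total input to the adjacent reservoir = 5960.0 + 3920 = 9880.0 t/yr; at steady state this equals its total output.
τ = M / F = 37100 / 9880.0 = 3.755 yr.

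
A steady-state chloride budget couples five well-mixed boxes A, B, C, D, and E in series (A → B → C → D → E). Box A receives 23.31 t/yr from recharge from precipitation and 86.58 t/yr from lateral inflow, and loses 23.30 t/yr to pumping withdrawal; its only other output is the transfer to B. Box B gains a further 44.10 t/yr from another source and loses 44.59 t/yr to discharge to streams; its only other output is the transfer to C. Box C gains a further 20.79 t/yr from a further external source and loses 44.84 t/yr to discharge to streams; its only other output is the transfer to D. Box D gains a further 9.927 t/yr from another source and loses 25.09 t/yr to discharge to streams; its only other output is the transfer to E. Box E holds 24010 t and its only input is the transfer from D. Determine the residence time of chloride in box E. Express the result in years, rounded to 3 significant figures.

512 yr

Box A: F(A→B) = (23.31 + 86.58) − 23.30 = 86.590 t/yr.
Box B: F(B→C) = (86.590 + 44.10) − 44.59 = 86.100 t/yr.
Box C: F(C→D) = (86.100 + 20.79) − 44.84 = 62.050 t/yr.
Box D: F(D→E) = (62.050 + 9.927) − 25.09 = 46.887 t/yr.
Box E throughput = its input = 46.887 t/yr; τ = 24010 / 46.887 = 512.1 yr.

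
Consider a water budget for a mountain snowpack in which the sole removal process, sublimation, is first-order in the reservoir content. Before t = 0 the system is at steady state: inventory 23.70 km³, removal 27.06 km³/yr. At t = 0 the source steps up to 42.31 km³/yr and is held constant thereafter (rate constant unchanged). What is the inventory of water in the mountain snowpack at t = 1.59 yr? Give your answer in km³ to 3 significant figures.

τ = M₀/F₀ = 23.70/27.06 = 0.8758 yr; rate constant k = 1/τ.
New steady state M_∞ = F₁/k = F₁·τ = 42.31 × 0.8758 = 37.056 km³.
M(t) = M_∞ + (M₀ − M_∞)·e^(−t/τ); t/τ = 1.59/0.8758 = 1.815, so e^(−t/τ) = 0.1628.
M(t) = 37.056 − 13.36 × 0.1628 = 34.882 km³.

34.9 km³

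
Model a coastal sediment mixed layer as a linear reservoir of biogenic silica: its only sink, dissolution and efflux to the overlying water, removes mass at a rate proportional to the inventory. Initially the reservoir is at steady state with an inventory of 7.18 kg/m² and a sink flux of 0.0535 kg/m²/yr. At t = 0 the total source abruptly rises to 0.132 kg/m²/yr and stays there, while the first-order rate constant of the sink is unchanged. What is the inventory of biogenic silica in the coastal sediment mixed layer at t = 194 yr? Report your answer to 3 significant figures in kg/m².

15.2 kg/m²

The sink rate constant is k = F₀/M₀ = 0.0535/7.18 = 0.007451 yr⁻¹.
Solving dM/dt = F₁ − kM with M(0) = M₀ gives M(t) = F₁/k + (M₀ − F₁/k)·e^(−kt).
F₁/k = 0.132/0.007451 = 17.715 kg/m²; kt = 0.007451 × 194 = 1.446, e^(−kt) = 0.2356.
M(194) = 17.715 + (7.18 − 17.715) × 0.2356 = 17.715 − 2.482 = 15.233 kg/m².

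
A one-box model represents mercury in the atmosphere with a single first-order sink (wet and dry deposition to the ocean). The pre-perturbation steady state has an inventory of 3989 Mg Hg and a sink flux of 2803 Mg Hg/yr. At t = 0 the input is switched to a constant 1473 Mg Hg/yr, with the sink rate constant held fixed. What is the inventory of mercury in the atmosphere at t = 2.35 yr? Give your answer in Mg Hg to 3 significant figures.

The sink rate constant is k = F₀/M₀ = 2803/3989 = 0.7027 yr⁻¹.
Solving dM/dt = F₁ − kM with M(0) = M₀ gives M(t) = F₁/k + (M₀ − F₁/k)·e^(−kt).
F₁/k = 1473/0.7027 = 2096.3 Mg Hg; kt = 0.7027 × 2.35 = 1.651, e^(−kt) = 0.1918.
M(2.35) = 2096.3 + (3989 − 2096.3) × 0.1918 = 2096.3 + 363.0 = 2459.3 Mg Hg.

2460 Mg Hg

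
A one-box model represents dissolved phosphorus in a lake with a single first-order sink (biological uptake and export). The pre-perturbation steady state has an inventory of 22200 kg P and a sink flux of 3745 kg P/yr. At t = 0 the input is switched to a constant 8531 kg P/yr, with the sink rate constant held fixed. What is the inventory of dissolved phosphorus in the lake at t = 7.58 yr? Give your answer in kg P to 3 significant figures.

The sink rate constant is k = F₀/M₀ = 3745/22200 = 0.1687 yr⁻¹.
Solving dM/dt = F₁ − kM with M(0) = M₀ gives M(t) = F₁/k + (M₀ − F₁/k)·e^(−kt).
F₁/k = 8531/0.1687 = 50571 kg P; kt = 0.1687 × 7.58 = 1.279, e^(−kt) = 0.2784.
M(7.58) = 50571 + (22200 − 50571) × 0.2784 = 50571 − 7898 = 42672 kg P.

42700 kg P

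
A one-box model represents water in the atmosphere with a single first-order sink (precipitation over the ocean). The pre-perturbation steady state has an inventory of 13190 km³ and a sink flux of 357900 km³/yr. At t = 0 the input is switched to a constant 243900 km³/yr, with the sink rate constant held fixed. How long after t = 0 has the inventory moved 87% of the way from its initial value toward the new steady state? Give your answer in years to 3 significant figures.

0.0752 yr

τ = M₀/F₀ = 13190/357900 = 0.03685 yr.
The remaining gap fraction is e^(−t/τ); 87% covered ⇒ e^(−t/τ) = 0.130.
t = −τ ln(0.130) = 0.03685 × 2.040 = 0.07519 yr.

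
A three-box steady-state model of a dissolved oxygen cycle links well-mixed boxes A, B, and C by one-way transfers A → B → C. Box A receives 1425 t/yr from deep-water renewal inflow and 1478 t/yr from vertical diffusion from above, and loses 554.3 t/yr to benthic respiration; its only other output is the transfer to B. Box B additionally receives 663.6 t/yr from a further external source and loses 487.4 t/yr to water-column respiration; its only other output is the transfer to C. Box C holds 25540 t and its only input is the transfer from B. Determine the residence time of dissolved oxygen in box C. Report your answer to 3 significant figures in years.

10.1 yr

Box A: F(A→B) = (1425 + 1478) − 554.3 = 2348.7 t/yr.
Box B: F(B→C) = (2348.7 + 663.6) − 487.4 = 2524.9 t/yr.
Box C throughput = its input = 2524.9 t/yr; τ = 25540 / 2524.9 = 10.12 yr.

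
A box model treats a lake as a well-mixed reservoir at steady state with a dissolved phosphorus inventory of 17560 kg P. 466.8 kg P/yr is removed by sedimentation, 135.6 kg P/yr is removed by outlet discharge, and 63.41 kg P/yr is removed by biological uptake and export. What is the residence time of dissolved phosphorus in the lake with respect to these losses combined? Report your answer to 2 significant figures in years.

26 yr

Total removal = 466.8 + 135.6 + 63.41 = 665.81 kg P/yr.
τ = M / ΣF_out = 17560 / 665.81 = 26.37 yr.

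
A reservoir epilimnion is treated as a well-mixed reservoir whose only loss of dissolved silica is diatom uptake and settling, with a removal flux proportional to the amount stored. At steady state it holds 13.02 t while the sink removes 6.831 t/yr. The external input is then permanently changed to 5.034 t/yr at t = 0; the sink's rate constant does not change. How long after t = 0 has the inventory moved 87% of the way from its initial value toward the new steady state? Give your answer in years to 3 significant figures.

3.89 yr

τ = M₀/F₀ = 13.02/6.831 = 1.906 yr.
The remaining gap fraction is e^(−t/τ); 87% covered ⇒ e^(−t/τ) = 0.130.
t = −τ ln(0.130) = 1.906 × 2.040 = 3.889 yr.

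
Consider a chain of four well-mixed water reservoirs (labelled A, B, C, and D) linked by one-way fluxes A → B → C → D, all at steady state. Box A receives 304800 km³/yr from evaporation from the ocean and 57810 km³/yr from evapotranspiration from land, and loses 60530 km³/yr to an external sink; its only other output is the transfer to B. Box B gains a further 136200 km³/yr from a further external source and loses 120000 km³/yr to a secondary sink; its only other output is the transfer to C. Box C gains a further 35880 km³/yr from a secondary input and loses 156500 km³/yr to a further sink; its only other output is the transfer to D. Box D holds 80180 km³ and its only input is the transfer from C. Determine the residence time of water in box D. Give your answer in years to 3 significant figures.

0.406 yr

Box A: F(A→B) = (304800 + 57810) − 60530 = 302080 km³/yr.
Box B: F(B→C) = (302080 + 136200) − 120000 = 318280 km³/yr.
Box C: F(C→D) = (318280 + 35880) − 156500 = 197660 km³/yr.
Box D throughput = its input = 197660 km³/yr; τ = 80180 / 197660 = 0.4056 yr.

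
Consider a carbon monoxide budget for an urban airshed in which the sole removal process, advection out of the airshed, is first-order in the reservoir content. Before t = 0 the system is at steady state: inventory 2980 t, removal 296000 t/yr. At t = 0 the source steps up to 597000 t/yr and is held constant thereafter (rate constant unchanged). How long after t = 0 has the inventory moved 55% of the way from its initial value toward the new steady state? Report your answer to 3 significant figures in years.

τ = M₀/F₀ = 2980/296000 = 0.01007 yr.
The remaining gap fraction is e^(−t/τ); 55% covered ⇒ e^(−t/τ) = 0.450.
t = −τ ln(0.450) = 0.01007 × 0.7985 = 0.008039 yr.

0.00804 yr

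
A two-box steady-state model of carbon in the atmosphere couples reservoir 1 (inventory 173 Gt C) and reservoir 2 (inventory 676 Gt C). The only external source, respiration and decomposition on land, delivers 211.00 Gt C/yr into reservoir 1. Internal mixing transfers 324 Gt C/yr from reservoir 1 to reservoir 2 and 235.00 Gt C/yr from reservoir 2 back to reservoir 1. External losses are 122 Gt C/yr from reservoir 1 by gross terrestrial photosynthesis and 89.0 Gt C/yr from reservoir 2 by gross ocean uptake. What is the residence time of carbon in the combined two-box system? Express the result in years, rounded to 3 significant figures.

4.02 yr

Residence time in the combined system uses the total inventory and the total *external* removal — internal exchanges between the two boxes cancel.
M_total = 173 + 676 = 849.00 Gt C.
ΣF_external_out = 122 + 89.0 = 211.00 Gt C/yr.
τ = M_total / ΣF_ext = 849.00 / 211.00 = 4.024 yr.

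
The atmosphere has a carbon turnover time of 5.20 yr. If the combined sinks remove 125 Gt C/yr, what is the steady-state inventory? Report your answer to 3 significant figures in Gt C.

τ = M/F ⇒ M = τ × F = 5.20 × 125 = 650.0 Gt C.

650 Gt C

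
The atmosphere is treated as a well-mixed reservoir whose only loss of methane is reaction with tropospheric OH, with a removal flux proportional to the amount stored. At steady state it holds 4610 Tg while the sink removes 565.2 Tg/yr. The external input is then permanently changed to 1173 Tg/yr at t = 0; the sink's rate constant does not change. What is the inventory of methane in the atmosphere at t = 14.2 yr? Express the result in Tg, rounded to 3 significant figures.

Residence time τ = M₀/F₀ = 8.156 yr. The eventual steady state is M_∞ = M₀·(F₁/F₀) = 4610 × 1173/565.2 = 9567.5 Tg.
The anomaly ΔM(t) = M(t) − M_∞ decays as ΔM₀·e^(−t/τ) with ΔM₀ = 4610 − 9567.5 = −4957 Tg.
At t = 14.2 yr, e^(−t/τ) = e^(−1.741) = 0.1754, so ΔM = −869.3 Tg and M = 9567.5 − 869.3 = 8698.2 Tg.

8700 Tg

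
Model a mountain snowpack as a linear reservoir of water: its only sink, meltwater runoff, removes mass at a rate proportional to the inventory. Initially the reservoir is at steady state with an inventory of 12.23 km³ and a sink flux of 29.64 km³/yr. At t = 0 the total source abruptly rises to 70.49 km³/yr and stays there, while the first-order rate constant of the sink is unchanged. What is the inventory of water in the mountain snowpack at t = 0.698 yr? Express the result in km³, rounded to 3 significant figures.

26.0 km³

The sink rate constant is k = F₀/M₀ = 29.64/12.23 = 2.424 yr⁻¹.
Solving dM/dt = F₁ − kM with M(0) = M₀ gives M(t) = F₁/k + (M₀ − F₁/k)·e^(−kt).
F₁/k = 70.49/2.424 = 29.085 km³; kt = 2.424 × 0.698 = 1.692, e^(−kt) = 0.1842.
M(0.698) = 29.085 + (12.23 − 29.085) × 0.1842 = 29.085 − 3.105 = 25.980 km³.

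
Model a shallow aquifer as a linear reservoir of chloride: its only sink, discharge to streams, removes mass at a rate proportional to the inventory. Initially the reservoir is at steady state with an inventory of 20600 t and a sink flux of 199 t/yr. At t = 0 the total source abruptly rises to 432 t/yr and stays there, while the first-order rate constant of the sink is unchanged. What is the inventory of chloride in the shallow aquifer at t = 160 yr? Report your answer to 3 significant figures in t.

τ = M₀/F₀ = 20600/199 = 103.5 yr; rate constant k = 1/τ.
New steady state M_∞ = F₁/k = F₁·τ = 432 × 103.5 = 44720 t.
M(t) = M_∞ + (M₀ − M_∞)·e^(−t/τ); t/τ = 160/103.5 = 1.546, so e^(−t/τ) = 0.2132.
M(t) = 44720 − 24120 × 0.2132 = 39578 t.

39600 t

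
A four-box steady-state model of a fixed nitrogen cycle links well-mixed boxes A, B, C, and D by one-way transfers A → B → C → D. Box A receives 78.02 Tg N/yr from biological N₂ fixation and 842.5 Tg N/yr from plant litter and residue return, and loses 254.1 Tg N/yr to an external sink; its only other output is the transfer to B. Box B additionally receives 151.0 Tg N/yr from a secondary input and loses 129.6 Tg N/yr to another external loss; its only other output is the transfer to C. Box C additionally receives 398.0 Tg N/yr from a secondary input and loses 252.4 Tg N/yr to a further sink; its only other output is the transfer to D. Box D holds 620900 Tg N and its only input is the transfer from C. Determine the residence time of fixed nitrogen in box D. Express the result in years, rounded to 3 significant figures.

745 yr

Box A: F(A→B) = (78.02 + 842.5) − 254.1 = 666.42 Tg N/yr.
Box B: F(B→C) = (666.42 + 151.0) − 129.6 = 687.82 Tg N/yr.
Box C: F(C→D) = (687.82 + 398.0) − 252.4 = 833.42 Tg N/yr.
Box D throughput = its input = 833.42 Tg N/yr; τ = 620900 / 833.42 = 745.0 yr.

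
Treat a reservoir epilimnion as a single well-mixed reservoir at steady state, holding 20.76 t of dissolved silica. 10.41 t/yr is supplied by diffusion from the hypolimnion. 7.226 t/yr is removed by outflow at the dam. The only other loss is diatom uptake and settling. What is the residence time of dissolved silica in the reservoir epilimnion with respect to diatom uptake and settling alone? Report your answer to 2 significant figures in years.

6.5 yr

At steady state ΣF_in = ΣF_out.
ΣF_in = 10.410 t/yr.
Diatom uptake and settling flux = ΣF_in − (7.226) = 10.410 − 7.226 = 3.184 t/yr.
τ = M / F = 20.76 / 3.184 = 6.520 yr.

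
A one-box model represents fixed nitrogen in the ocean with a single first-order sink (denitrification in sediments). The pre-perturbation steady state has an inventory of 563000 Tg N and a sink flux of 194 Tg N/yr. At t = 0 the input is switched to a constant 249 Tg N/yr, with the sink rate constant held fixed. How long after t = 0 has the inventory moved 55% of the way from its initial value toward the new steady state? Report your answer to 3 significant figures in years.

τ = M₀/F₀ = 563000/194 = 2902 yr.
The remaining gap fraction is e^(−t/τ); 55% covered ⇒ e^(−t/τ) = 0.450.
t = −τ ln(0.450) = 2902 × 0.7985 = 2317 yr.

2320 yr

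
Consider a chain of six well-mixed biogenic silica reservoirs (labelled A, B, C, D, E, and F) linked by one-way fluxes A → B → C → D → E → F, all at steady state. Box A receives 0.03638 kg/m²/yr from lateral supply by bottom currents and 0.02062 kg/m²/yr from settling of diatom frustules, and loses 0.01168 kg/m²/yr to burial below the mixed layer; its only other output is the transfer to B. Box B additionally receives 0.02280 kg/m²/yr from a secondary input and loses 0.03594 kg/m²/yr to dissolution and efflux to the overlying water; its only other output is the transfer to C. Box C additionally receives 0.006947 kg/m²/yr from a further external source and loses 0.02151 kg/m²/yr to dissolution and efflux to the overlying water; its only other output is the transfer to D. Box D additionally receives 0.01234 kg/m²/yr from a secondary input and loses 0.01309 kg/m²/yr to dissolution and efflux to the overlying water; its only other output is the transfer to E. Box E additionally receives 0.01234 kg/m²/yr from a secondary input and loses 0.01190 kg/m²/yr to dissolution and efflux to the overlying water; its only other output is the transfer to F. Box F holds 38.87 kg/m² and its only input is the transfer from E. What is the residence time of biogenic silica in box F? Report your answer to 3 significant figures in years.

2250 yr

Box A: F(A→B) = (0.03638 + 0.02062) − 0.01168 = 0.045320 kg/m²/yr.
Box B: F(B→C) = (0.045320 + 0.02280) − 0.03594 = 0.032180 kg/m²/yr.
Box C: F(C→D) = (0.032180 + 0.006947) − 0.02151 = 0.017617 kg/m²/yr.
Box D: F(D→E) = (0.017617 + 0.01234) − 0.01309 = 0.016867 kg/m²/yr.
Box E: F(E→F) = (0.016867 + 0.01234) − 0.01190 = 0.017307 kg/m²/yr.
Box F throughput = its input = 0.017307 kg/m²/yr; τ = 38.87 / 0.017307 = 2246 yr.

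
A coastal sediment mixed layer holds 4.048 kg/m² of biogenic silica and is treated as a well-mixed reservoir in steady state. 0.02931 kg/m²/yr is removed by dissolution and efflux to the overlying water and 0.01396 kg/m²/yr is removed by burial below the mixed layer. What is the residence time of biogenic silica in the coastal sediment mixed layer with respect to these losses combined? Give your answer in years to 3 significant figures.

93.6 yr

Total removal = 0.02931 + 0.01396 = 0.043270 kg/m²/yr.
τ = M / ΣF_out = 4.048 / 0.043270 = 93.55 yr.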